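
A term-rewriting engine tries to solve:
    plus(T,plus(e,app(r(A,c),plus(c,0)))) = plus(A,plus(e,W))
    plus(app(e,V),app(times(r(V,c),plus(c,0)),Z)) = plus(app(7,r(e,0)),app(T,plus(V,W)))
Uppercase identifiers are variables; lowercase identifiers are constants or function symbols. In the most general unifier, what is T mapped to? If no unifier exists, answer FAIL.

FAIL

Decompose plus/2: T = A,  plus(e,app(r(A,c),plus(c,0))) = plus(e,W).
Bind T := A; substituting into the one remaining equation that mentions T gives: plus(app(e,V),app(times(r(V,c),plus(c,0)),Z)) = plus(app(7,r(e,0)),app(A,plus(V,W))).
Decompose plus/2: e = e,  app(r(A,c),plus(c,0)) = W.
Delete trivial equation e = e.
Bind W := app(r(A,c),plus(c,0)); substituting into the remaining equation gives: plus(app(e,V),app(times(r(V,c),plus(c,0)),Z)) = plus(app(7,r(e,0)),app(A,plus(V,app(r(A,c),plus(c,0))))).
Decompose plus/2: app(e,V) = app(7,r(e,0)),  app(times(r(V,c),plus(c,0)),Z) = app(A,plus(V,app(r(A,c),plus(c,0)))).
Decompose app/2: e = 7,  V = r(e,0).
Clash: constants e and 7 differ; no unifier exists.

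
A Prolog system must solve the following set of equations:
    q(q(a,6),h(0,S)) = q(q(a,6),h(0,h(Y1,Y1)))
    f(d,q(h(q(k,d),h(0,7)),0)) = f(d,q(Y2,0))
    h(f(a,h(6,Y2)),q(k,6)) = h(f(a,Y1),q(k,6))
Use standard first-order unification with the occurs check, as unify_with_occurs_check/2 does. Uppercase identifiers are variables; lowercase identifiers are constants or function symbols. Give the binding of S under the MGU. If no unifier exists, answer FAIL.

Decompose q/2: q(a,6) = q(a,6),  h(0,S) = h(0,h(Y1,Y1)).
Delete trivial equation q(a,6) = q(a,6).
Decompose h/2: 0 = 0,  S = h(Y1,Y1).
Delete trivial equation 0 = 0.
Bind S := h(Y1,Y1); no other remaining equation mentions S.
Decompose f/2: d = d,  q(h(q(k,d),h(0,7)),0) = q(Y2,0).
Delete trivial equation d = d.
Decompose q/2: h(q(k,d),h(0,7)) = Y2,  0 = 0.
Bind Y2 := h(q(k,d),h(0,7)); substituting into the one remaining equation that mentions Y2 gives: h(f(a,h(6,h(q(k,d),h(0,7)))),q(k,6)) = h(f(a,Y1),q(k,6)).
Delete trivial equation 0 = 0.
Decompose h/2: f(a,h(6,h(q(k,d),h(0,7)))) = f(a,Y1),  q(k,6) = q(k,6).
Decompose f/2: a = a,  h(6,h(q(k,d),h(0,7))) = Y1.
Delete trivial equation a = a.
Bind Y1 := h(6,h(q(k,d),h(0,7))); no other remaining equation mentions Y1. Substituting into the earlier binding gives S := h(h(6,h(q(k,d),h(0,7))),h(6,h(q(k,d),h(0,7)))).
Delete trivial equation q(k,6) = q(k,6).
MGU = { S -> h(h(6,h(q(k,d),h(0,7))),h(6,h(q(k,d),h(0,7)))), Y2 -> h(q(k,d),h(0,7)), Y1 -> h(6,h(q(k,d),h(0,7))) }, so S -> h(h(6,h(q(k,d),h(0,7))),h(6,h(q(k,d),h(0,7)))).

h(h(6,h(q(k,d),h(0,7))),h(6,h(q(k,d),h(0,7))))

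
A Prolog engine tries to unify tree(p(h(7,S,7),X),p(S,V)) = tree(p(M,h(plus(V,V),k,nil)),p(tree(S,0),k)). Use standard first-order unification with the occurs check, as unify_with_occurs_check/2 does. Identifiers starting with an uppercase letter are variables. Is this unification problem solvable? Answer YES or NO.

Decompose tree/2: p(h(7,S,7),X) = p(M,h(plus(V,V),k,nil)),  p(S,V) = p(tree(S,0),k).
Decompose p/2: h(7,S,7) = M,  X = h(plus(V,V),k,nil).
Bind M := h(7,S,7); no other remaining equation mentions M.
Bind X := h(plus(V,V),k,nil); no other remaining equation mentions X.
Decompose p/2: S = tree(S,0),  V = k.
Occurs check fails: S occurs in tree(S,0); the equation S = tree(S,0) has no finite solution.

NO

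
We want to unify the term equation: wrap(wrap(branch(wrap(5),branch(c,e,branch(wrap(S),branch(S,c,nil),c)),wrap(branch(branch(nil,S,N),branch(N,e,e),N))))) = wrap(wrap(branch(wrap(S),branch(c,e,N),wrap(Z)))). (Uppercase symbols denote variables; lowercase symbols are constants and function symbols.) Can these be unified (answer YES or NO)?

Decompose wrap/1: wrap(branch(wrap(5),branch(c,e,branch(wrap(S),branch(S,c,nil),c)),wrap(branch(branch(nil,S,N),branch(N,e,e),N)))) = wrap(branch(wrap(S),branch(c,e,N),wrap(Z))).
Decompose wrap/1: branch(wrap(5),branch(c,e,branch(wrap(S),branch(S,c,nil),c)),wrap(branch(branch(nil,S,N),branch(N,e,e),N))) = branch(wrap(S),branch(c,e,N),wrap(Z)).
Decompose branch/3: wrap(5) = wrap(S),  branch(c,e,branch(wrap(S),branch(S,c,nil),c)) = branch(c,e,N),  wrap(branch(branch(nil,S,N),branch(N,e,e),N)) = wrap(Z).
Decompose wrap/1: 5 = S.
Bind S := 5; substituting into the remaining equations gives: branch(c,e,branch(wrap(5),branch(5,c,nil),c)) = branch(c,e,N),  wrap(branch(branch(nil,5,N),branch(N,e,e),N)) = wrap(Z).
Decompose branch/3: c = c,  e = e,  branch(wrap(5),branch(5,c,nil),c) = N.
Delete trivial equation c = c.
Delete trivial equation e = e.
Bind N := branch(wrap(5),branch(5,c,nil),c); substituting into the remaining equation gives: wrap(branch(branch(nil,5,branch(wrap(5),branch(5,c,nil),c)),branch(branch(wrap(5),branch(5,c,nil),c),e,e),branch(wrap(5),branch(5,c,nil),c))) = wrap(Z).
Decompose wrap/1: branch(branch(nil,5,branch(wrap(5),branch(5,c,nil),c)),branch(branch(wrap(5),branch(5,c,nil),c),e,e),branch(wrap(5),branch(5,c,nil),c)) = Z.
Bind Z := branch(branch(nil,5,branch(wrap(5),branch(5,c,nil),c)),branch(branch(wrap(5),branch(5,c,nil),c),e,e),branch(wrap(5),branch(5,c,nil),c)).
No equations remain and no clash or occurs-check failure arose, so a unifier exists.

YES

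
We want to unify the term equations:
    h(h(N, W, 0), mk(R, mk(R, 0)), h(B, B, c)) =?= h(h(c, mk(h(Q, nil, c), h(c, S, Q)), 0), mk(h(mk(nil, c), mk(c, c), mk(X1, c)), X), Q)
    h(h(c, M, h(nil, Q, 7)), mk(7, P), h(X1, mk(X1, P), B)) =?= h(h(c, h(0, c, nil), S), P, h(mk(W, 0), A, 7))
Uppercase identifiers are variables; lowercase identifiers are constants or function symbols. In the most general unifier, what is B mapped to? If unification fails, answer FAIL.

Decompose h/3: h(N, W, 0) =?= h(c, mk(h(Q, nil, c), h(c, S, Q)), 0),  mk(R, mk(R, 0)) =?= mk(h(mk(nil, c), mk(c, c), mk(X1, c)), X),  h(B, B, c) =?= Q.
Decompose h/3: N =?= c,  W =?= mk(h(Q, nil, c), h(c, S, Q)),  0 =?= 0.
Bind N := c; no other remaining equation mentions N.
Bind W := mk(h(Q, nil, c), h(c, S, Q)); substituting into the one remaining equation that mentions W gives: h(h(c, M, h(nil, Q, 7)), mk(7, P), h(X1, mk(X1, P), B)) =?= h(h(c, h(0, c, nil), S), P, h(mk(mk(h(Q, nil, c), h(c, S, Q)), 0), A, 7)).
Delete trivial equation 0 =?= 0.
Decompose mk/2: R =?= h(mk(nil, c), mk(c, c), mk(X1, c)),  mk(R, 0) =?= X.
Bind R := h(mk(nil, c), mk(c, c), mk(X1, c)); substituting into the one remaining equation that mentions R gives: mk(h(mk(nil, c), mk(c, c), mk(X1, c)), 0) =?= X.
Bind X := mk(h(mk(nil, c), mk(c, c), mk(X1, c)), 0); no other remaining equation mentions X.
Bind Q := h(B, B, c); substituting into the remaining equation gives: h(h(c, M, h(nil, h(B, B, c), 7)), mk(7, P), h(X1, mk(X1, P), B)) =?= h(h(c, h(0, c, nil), S), P, h(mk(mk(h(h(B, B, c), nil, c), h(c, S, h(B, B, c))), 0), A, 7)). Substituting into the earlier binding gives W := mk(h(h(B, B, c), nil, c), h(c, S, h(B, B, c))).
Decompose h/3: h(c, M, h(nil, h(B, B, c), 7)) =?= h(c, h(0, c, nil), S),  mk(7, P) =?= P,  h(X1, mk(X1, P), B) =?= h(mk(mk(h(h(B, B, c), nil, c), h(c, S, h(B, B, c))), 0), A, 7).
Decompose h/3: c =?= c,  M =?= h(0, c, nil),  h(nil, h(B, B, c), 7) =?= S.
Delete trivial equation c =?= c.
Bind M := h(0, c, nil); no other remaining equation mentions M.
Bind S := h(nil, h(B, B, c), 7); substituting into the one remaining equation that mentions S gives: h(X1, mk(X1, P), B) =?= h(mk(mk(h(h(B, B, c), nil, c), h(c, h(nil, h(B, B, c), 7), h(B, B, c))), 0), A, 7). Substituting into the earlier binding gives W := mk(h(h(B, B, c), nil, c), h(c, h(nil, h(B, B, c), 7), h(B, B, c))).
Occurs check fails: P occurs in mk(7, P); the equation P =?= mk(7, P) has no finite solution.

FAIL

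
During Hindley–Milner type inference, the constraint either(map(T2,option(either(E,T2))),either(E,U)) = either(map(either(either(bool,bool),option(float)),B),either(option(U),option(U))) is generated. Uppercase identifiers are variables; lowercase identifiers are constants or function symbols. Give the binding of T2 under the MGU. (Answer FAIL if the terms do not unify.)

FAIL

Decompose either/2: map(T2,option(either(E,T2))) = map(either(either(bool,bool),option(float)),B),  either(E,U) = either(option(U),option(U)).
Decompose map/2: T2 = either(either(bool,bool),option(float)),  option(either(E,T2)) = B.
Bind T2 := either(either(bool,bool),option(float)); substituting into the one remaining equation that mentions T2 gives: option(either(E,either(either(bool,bool),option(float)))) = B.
Bind B := option(either(E,either(either(bool,bool),option(float)))); no other remaining equation mentions B.
Decompose either/2: E = option(U),  U = option(U).
Bind E := option(U); no other remaining equation mentions E. Substituting into the earlier binding gives B := option(either(option(U),either(either(bool,bool),option(float)))).
Occurs check fails: U occurs in option(U); the equation U = option(U) has no finite solution.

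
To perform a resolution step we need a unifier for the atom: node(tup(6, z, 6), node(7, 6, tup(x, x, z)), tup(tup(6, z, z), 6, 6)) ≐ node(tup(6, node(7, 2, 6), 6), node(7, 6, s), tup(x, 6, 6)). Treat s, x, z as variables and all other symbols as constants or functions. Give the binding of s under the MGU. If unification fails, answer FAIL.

Decompose node/3: tup(6, z, 6) ≐ tup(6, node(7, 2, 6), 6),  node(7, 6, tup(x, x, z)) ≐ node(7, 6, s),  tup(tup(6, z, z), 6, 6) ≐ tup(x, 6, 6).
Decompose tup/3: 6 ≐ 6,  z ≐ node(7, 2, 6),  6 ≐ 6.
Delete trivial equation 6 ≐ 6.
Bind z := node(7, 2, 6); substituting into the 2 remaining equations that mention z gives: node(7, 6, tup(x, x, node(7, 2, 6))) ≐ node(7, 6, s),  tup(tup(6, node(7, 2, 6), node(7, 2, 6)), 6, 6) ≐ tup(x, 6, 6).
Delete trivial equation 6 ≐ 6.
Decompose node/3: 7 ≐ 7,  6 ≐ 6,  tup(x, x, node(7, 2, 6)) ≐ s.
Delete trivial equation 7 ≐ 7.
Delete trivial equation 6 ≐ 6.
Bind s := tup(x, x, node(7, 2, 6)); no other remaining equation mentions s.
Decompose tup/3: tup(6, node(7, 2, 6), node(7, 2, 6)) ≐ x,  6 ≐ 6,  6 ≐ 6.
Bind x := tup(6, node(7, 2, 6), node(7, 2, 6)); no other remaining equation mentions x. Substituting into the earlier binding gives s := tup(tup(6, node(7, 2, 6), node(7, 2, 6)), tup(6, node(7, 2, 6), node(7, 2, 6)), node(7, 2, 6)).
Delete trivial equation 6 ≐ 6.
Delete trivial equation 6 ≐ 6.
MGU = { z := node(7, 2, 6), s := tup(tup(6, node(7, 2, 6), node(7, 2, 6)), tup(6, node(7, 2, 6), node(7, 2, 6)), node(7, 2, 6)), x := tup(6, node(7, 2, 6), node(7, 2, 6)) }, so s := tup(tup(6, node(7, 2, 6), node(7, 2, 6)), tup(6, node(7, 2, 6), node(7, 2, 6)), node(7, 2, 6)).

tup(tup(6, node(7, 2, 6), node(7, 2, 6)), tup(6, node(7, 2, 6), node(7, 2, 6)), node(7, 2, 6))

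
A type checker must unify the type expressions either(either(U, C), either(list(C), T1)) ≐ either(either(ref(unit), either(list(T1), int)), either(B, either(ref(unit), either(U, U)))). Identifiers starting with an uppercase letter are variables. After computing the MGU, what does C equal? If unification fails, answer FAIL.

Decompose either/2: either(U, C) ≐ either(ref(unit), either(list(T1), int)),  either(list(C), T1) ≐ either(B, either(ref(unit), either(U, U))).
Decompose either/2: U ≐ ref(unit),  C ≐ either(list(T1), int).
Bind U := ref(unit); substituting into the one remaining equation that mentions U gives: either(list(C), T1) ≐ either(B, either(ref(unit), either(ref(unit), ref(unit)))).
Bind C := either(list(T1), int); substituting into the remaining equation gives: either(list(either(list(T1), int)), T1) ≐ either(B, either(ref(unit), either(ref(unit), ref(unit)))).
Decompose either/2: list(either(list(T1), int)) ≐ B,  T1 ≐ either(ref(unit), either(ref(unit), ref(unit))).
Bind B := list(either(list(T1), int)); no other remaining equation mentions B.
Bind T1 := either(ref(unit), either(ref(unit), ref(unit))). Substituting into the earlier bindings gives C := either(list(either(ref(unit), either(ref(unit), ref(unit)))), int), B := list(either(list(either(ref(unit), either(ref(unit), ref(unit)))), int)).
MGU = { U ↦ ref(unit), C ↦ either(list(either(ref(unit), either(ref(unit), ref(unit)))), int), B ↦ list(either(list(either(ref(unit), either(ref(unit), ref(unit)))), int)), T1 ↦ either(ref(unit), either(ref(unit), ref(unit))) }, so C ↦ either(list(either(ref(unit), either(ref(unit), ref(unit)))), int).

either(list(either(ref(unit), either(ref(unit), ref(unit)))), int)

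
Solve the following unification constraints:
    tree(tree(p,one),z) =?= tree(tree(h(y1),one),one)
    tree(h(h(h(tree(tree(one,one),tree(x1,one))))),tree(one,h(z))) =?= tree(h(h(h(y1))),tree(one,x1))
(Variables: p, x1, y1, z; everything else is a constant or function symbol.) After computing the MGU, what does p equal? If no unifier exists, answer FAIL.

Decompose tree/2: tree(p,one) =?= tree(h(y1),one),  z =?= one.
Decompose tree/2: p =?= h(y1),  one =?= one.
Bind p := h(y1); no other remaining equation mentions p.
Delete trivial equation one =?= one.
Bind z := one; substituting into the remaining equation gives: tree(h(h(h(tree(tree(one,one),tree(x1,one))))),tree(one,h(one))) =?= tree(h(h(h(y1))),tree(one,x1)).
Decompose tree/2: h(h(h(tree(tree(one,one),tree(x1,one))))) =?= h(h(h(y1))),  tree(one,h(one)) =?= tree(one,x1).
Decompose h/1: h(h(tree(tree(one,one),tree(x1,one)))) =?= h(h(y1)).
Decompose h/1: h(tree(tree(one,one),tree(x1,one))) =?= h(y1).
Decompose h/1: tree(tree(one,one),tree(x1,one)) =?= y1.
Bind y1 := tree(tree(one,one),tree(x1,one)); no other remaining equation mentions y1. Substituting into the earlier binding gives p := h(tree(tree(one,one),tree(x1,one))).
Decompose tree/2: one =?= one,  h(one) =?= x1.
Delete trivial equation one =?= one.
Bind x1 := h(one). Substituting into the earlier bindings gives p := h(tree(tree(one,one),tree(h(one),one))), y1 := tree(tree(one,one),tree(h(one),one)).
MGU = { p -> h(tree(tree(one,one),tree(h(one),one))), z -> one, y1 -> tree(tree(one,one),tree(h(one),one)), x1 -> h(one) }, so p -> h(tree(tree(one,one),tree(h(one),one))).

h(tree(tree(one,one),tree(h(one),one)))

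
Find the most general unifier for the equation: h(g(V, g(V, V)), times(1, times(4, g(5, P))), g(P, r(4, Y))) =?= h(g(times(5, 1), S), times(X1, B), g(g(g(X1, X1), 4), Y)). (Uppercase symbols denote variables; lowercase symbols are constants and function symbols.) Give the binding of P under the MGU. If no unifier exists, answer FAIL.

Decompose h/3: g(V, g(V, V)) =?= g(times(5, 1), S),  times(1, times(4, g(5, P))) =?= times(X1, B),  g(P, r(4, Y)) =?= g(g(g(X1, X1), 4), Y).
Decompose g/2: V =?= times(5, 1),  g(V, V) =?= S.
Bind V := times(5, 1); substituting into the one remaining equation that mentions V gives: g(times(5, 1), times(5, 1)) =?= S.
Bind S := g(times(5, 1), times(5, 1)); no other remaining equation mentions S.
Decompose times/2: 1 =?= X1,  times(4, g(5, P)) =?= B.
Bind X1 := 1; substituting into the one remaining equation that mentions X1 gives: g(P, r(4, Y)) =?= g(g(g(1, 1), 4), Y).
Bind B := times(4, g(5, P)); no other remaining equation mentions B.
Decompose g/2: P =?= g(g(1, 1), 4),  r(4, Y) =?= Y.
Bind P := g(g(1, 1), 4); no other remaining equation mentions P. Substituting into the earlier binding gives B := times(4, g(5, g(g(1, 1), 4))).
Occurs check fails: Y occurs in r(4, Y); the equation Y =?= r(4, Y) has no finite solution.

FAIL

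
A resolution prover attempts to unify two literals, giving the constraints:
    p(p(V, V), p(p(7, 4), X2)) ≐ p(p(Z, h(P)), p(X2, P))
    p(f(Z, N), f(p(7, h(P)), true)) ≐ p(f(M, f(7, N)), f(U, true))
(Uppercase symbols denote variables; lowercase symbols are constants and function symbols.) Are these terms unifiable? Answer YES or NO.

Decompose p/2: p(V, V) ≐ p(Z, h(P)),  p(p(7, 4), X2) ≐ p(X2, P).
Decompose p/2: V ≐ Z,  V ≐ h(P).
Bind V := Z; substituting into the one remaining equation that mentions V gives: Z ≐ h(P).
Bind Z := h(P); substituting into the one remaining equation that mentions Z gives: p(f(h(P), N), f(p(7, h(P)), true)) ≐ p(f(M, f(7, N)), f(U, true)). Substituting into the earlier binding gives V := h(P).
Decompose p/2: p(7, 4) ≐ X2,  X2 ≐ P.
Bind X2 := p(7, 4); substituting into the one remaining equation that mentions X2 gives: p(7, 4) ≐ P.
Bind P := p(7, 4); substituting into the remaining equation gives: p(f(h(p(7, 4)), N), f(p(7, h(p(7, 4))), true)) ≐ p(f(M, f(7, N)), f(U, true)). Substituting into the earlier bindings gives V := h(p(7, 4)), Z := h(p(7, 4)).
Decompose p/2: f(h(p(7, 4)), N) ≐ f(M, f(7, N)),  f(p(7, h(p(7, 4))), true) ≐ f(U, true).
Decompose f/2: h(p(7, 4)) ≐ M,  N ≐ f(7, N).
Bind M := h(p(7, 4)); no other remaining equation mentions M.
Occurs check fails: N occurs in f(7, N); the equation N ≐ f(7, N) has no finite solution.

NO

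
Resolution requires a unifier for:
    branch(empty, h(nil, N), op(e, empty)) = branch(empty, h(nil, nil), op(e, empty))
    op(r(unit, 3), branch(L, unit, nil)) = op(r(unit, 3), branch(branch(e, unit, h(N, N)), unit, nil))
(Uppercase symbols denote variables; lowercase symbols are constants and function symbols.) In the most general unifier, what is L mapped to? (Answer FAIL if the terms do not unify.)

branch(e, unit, h(nil, nil))

Decompose branch/3: empty = empty,  h(nil, N) = h(nil, nil),  op(e, empty) = op(e, empty).
Delete trivial equation empty = empty.
Decompose h/2: nil = nil,  N = nil.
Delete trivial equation nil = nil.
Bind N := nil; substituting into the one remaining equation that mentions N gives: op(r(unit, 3), branch(L, unit, nil)) = op(r(unit, 3), branch(branch(e, unit, h(nil, nil)), unit, nil)).
Delete trivial equation op(e, empty) = op(e, empty).
Decompose op/2: r(unit, 3) = r(unit, 3),  branch(L, unit, nil) = branch(branch(e, unit, h(nil, nil)), unit, nil).
Delete trivial equation r(unit, 3) = r(unit, 3).
Decompose branch/3: L = branch(e, unit, h(nil, nil)),  unit = unit,  nil = nil.
Bind L := branch(e, unit, h(nil, nil)); no other remaining equation mentions L.
Delete trivial equation unit = unit.
Delete trivial equation nil = nil.
MGU = { N ↦ nil, L ↦ branch(e, unit, h(nil, nil)) }, so L ↦ branch(e, unit, h(nil, nil)).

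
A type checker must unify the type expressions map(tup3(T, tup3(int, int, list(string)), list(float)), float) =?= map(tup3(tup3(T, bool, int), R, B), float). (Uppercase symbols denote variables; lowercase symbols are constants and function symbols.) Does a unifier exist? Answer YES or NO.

NO

Decompose map/2: tup3(T, tup3(int, int, list(string)), list(float)) =?= tup3(tup3(T, bool, int), R, B),  float =?= float.
Decompose tup3/3: T =?= tup3(T, bool, int),  tup3(int, int, list(string)) =?= R,  list(float) =?= B.
Occurs check fails: T occurs in tup3(T, bool, int); the equation T =?= tup3(T, bool, int) has no finite solution.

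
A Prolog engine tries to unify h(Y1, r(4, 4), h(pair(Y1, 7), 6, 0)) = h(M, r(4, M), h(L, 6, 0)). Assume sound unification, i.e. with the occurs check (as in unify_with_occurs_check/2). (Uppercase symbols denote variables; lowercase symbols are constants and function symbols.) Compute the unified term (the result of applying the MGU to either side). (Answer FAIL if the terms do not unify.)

h(4, r(4, 4), h(pair(4, 7), 6, 0))

Decompose h/3: Y1 = M,  r(4, 4) = r(4, M),  h(pair(Y1, 7), 6, 0) = h(L, 6, 0).
Bind Y1 := M; substituting into the one remaining equation that mentions Y1 gives: h(pair(M, 7), 6, 0) = h(L, 6, 0).
Decompose r/2: 4 = 4,  4 = M.
Delete trivial equation 4 = 4.
Bind M := 4; substituting into the remaining equation gives: h(pair(4, 7), 6, 0) = h(L, 6, 0). Substituting into the earlier binding gives Y1 := 4.
Decompose h/3: pair(4, 7) = L,  6 = 6,  0 = 0.
Bind L := pair(4, 7); no other remaining equation mentions L.
Delete trivial equation 6 = 6.
Delete trivial equation 0 = 0.
Applying the MGU to either side gives h(4, r(4, 4), h(pair(4, 7), 6, 0)).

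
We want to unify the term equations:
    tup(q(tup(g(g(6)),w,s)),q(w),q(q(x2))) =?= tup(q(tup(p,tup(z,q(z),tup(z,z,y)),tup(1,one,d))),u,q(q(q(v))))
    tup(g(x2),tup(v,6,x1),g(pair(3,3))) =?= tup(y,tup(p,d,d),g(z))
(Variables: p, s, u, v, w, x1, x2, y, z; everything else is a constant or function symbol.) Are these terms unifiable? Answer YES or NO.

Decompose tup/3: q(tup(g(g(6)),w,s)) =?= q(tup(p,tup(z,q(z),tup(z,z,y)),tup(1,one,d))),  q(w) =?= u,  q(q(x2)) =?= q(q(q(v))).
Decompose q/1: tup(g(g(6)),w,s) =?= tup(p,tup(z,q(z),tup(z,z,y)),tup(1,one,d)).
Decompose tup/3: g(g(6)) =?= p,  w =?= tup(z,q(z),tup(z,z,y)),  s =?= tup(1,one,d).
Bind p := g(g(6)); substituting into the one remaining equation that mentions p gives: tup(g(x2),tup(v,6,x1),g(pair(3,3))) =?= tup(y,tup(g(g(6)),d,d),g(z)).
Bind w := tup(z,q(z),tup(z,z,y)); substituting into the one remaining equation that mentions w gives: q(tup(z,q(z),tup(z,z,y))) =?= u.
Bind s := tup(1,one,d); no other remaining equation mentions s.
Bind u := q(tup(z,q(z),tup(z,z,y))); no other remaining equation mentions u.
Decompose q/1: q(x2) =?= q(q(v)).
Decompose q/1: x2 =?= q(v).
Bind x2 := q(v); substituting into the remaining equation gives: tup(g(q(v)),tup(v,6,x1),g(pair(3,3))) =?= tup(y,tup(g(g(6)),d,d),g(z)).
Decompose tup/3: g(q(v)) =?= y,  tup(v,6,x1) =?= tup(g(g(6)),d,d),  g(pair(3,3)) =?= g(z).
Bind y := g(q(v)); no other remaining equation mentions y. Substituting into the earlier bindings gives w := tup(z,q(z),tup(z,z,g(q(v)))), u := q(tup(z,q(z),tup(z,z,g(q(v))))).
Decompose tup/3: v =?= g(g(6)),  6 =?= d,  x1 =?= d.
Bind v := g(g(6)); no other remaining equation mentions v. Substituting into the earlier bindings gives w := tup(z,q(z),tup(z,z,g(q(g(g(6)))))), u := q(tup(z,q(z),tup(z,z,g(q(g(g(6))))))), x2 := q(g(g(6))), y := g(q(g(g(6)))).
Clash: constants 6 and d differ; no unifier exists.

NO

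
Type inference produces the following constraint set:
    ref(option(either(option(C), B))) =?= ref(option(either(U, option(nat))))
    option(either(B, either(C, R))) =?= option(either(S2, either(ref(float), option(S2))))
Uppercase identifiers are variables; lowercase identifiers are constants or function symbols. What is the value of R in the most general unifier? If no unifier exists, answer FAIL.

Decompose ref/1: option(either(option(C), B)) =?= option(either(U, option(nat))).
Decompose option/1: either(option(C), B) =?= either(U, option(nat)).
Decompose either/2: option(C) =?= U,  B =?= option(nat).
Bind U := option(C); no other remaining equation mentions U.
Bind B := option(nat); substituting into the remaining equation gives: option(either(option(nat), either(C, R))) =?= option(either(S2, either(ref(float), option(S2)))).
Decompose option/1: either(option(nat), either(C, R)) =?= either(S2, either(ref(float), option(S2))).
Decompose either/2: option(nat) =?= S2,  either(C, R) =?= either(ref(float), option(S2)).
Bind S2 := option(nat); substituting into the remaining equation gives: either(C, R) =?= either(ref(float), option(option(nat))).
Decompose either/2: C =?= ref(float),  R =?= option(option(nat)).
Bind C := ref(float); no other remaining equation mentions C. Substituting into the earlier binding gives U := option(ref(float)).
Bind R := option(option(nat)).
MGU = { U -> option(ref(float)), B -> option(nat), S2 -> option(nat), C -> ref(float), R -> option(option(nat)) }, so R -> option(option(nat)).

option(option(nat))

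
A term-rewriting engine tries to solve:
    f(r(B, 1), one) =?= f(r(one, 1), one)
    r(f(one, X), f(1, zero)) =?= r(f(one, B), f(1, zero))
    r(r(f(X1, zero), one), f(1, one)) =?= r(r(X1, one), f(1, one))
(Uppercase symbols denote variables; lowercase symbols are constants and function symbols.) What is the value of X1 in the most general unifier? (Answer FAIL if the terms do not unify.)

Decompose f/2: r(B, 1) =?= r(one, 1),  one =?= one.
Decompose r/2: B =?= one,  1 =?= 1.
Bind B := one; substituting into the one remaining equation that mentions B gives: r(f(one, X), f(1, zero)) =?= r(f(one, one), f(1, zero)).
Delete trivial equation 1 =?= 1.
Delete trivial equation one =?= one.
Decompose r/2: f(one, X) =?= f(one, one),  f(1, zero) =?= f(1, zero).
Decompose f/2: one =?= one,  X =?= one.
Delete trivial equation one =?= one.
Bind X := one; no other remaining equation mentions X.
Delete trivial equation f(1, zero) =?= f(1, zero).
Decompose r/2: r(f(X1, zero), one) =?= r(X1, one),  f(1, one) =?= f(1, one).
Decompose r/2: f(X1, zero) =?= X1,  one =?= one.
Occurs check fails: X1 occurs in f(X1, zero); the equation X1 =?= f(X1, zero) has no finite solution.

FAIL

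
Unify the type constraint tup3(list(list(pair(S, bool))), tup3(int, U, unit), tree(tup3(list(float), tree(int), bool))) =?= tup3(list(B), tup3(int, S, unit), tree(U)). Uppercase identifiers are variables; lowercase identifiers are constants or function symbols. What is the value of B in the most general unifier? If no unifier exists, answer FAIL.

list(pair(tup3(list(float), tree(int), bool), bool))

Decompose tup3/3: list(list(pair(S, bool))) =?= list(B),  tup3(int, U, unit) =?= tup3(int, S, unit),  tree(tup3(list(float), tree(int), bool)) =?= tree(U).
Decompose list/1: list(pair(S, bool)) =?= B.
Bind B := list(pair(S, bool)); no other remaining equation mentions B.
Decompose tup3/3: int =?= int,  U =?= S,  unit =?= unit.
Delete trivial equation int =?= int.
Bind U := S; substituting into the one remaining equation that mentions U gives: tree(tup3(list(float), tree(int), bool)) =?= tree(S).
Delete trivial equation unit =?= unit.
Decompose tree/1: tup3(list(float), tree(int), bool) =?= S.
Bind S := tup3(list(float), tree(int), bool). Substituting into the earlier bindings gives B := list(pair(tup3(list(float), tree(int), bool), bool)), U := tup3(list(float), tree(int), bool).
MGU = { B ↦ list(pair(tup3(list(float), tree(int), bool), bool)), U ↦ tup3(list(float), tree(int), bool), S ↦ tup3(list(float), tree(int), bool) }, so B ↦ list(pair(tup3(list(float), tree(int), bool), bool)).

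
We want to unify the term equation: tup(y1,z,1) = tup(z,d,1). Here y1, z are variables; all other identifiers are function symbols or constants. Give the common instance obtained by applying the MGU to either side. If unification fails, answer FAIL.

Decompose tup/3: y1 = z,  z = d,  1 = 1.
Bind y1 := z; no other remaining equation mentions y1.
Bind z := d; no other remaining equation mentions z. Substituting into the earlier binding gives y1 := d.
Delete trivial equation 1 = 1.
Applying the MGU to either side gives tup(d,d,1).

tup(d,d,1)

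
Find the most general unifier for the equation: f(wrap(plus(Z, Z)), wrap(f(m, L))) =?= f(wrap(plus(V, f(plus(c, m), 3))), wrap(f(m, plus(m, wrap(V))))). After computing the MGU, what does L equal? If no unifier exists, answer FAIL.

Decompose f/2: wrap(plus(Z, Z)) =?= wrap(plus(V, f(plus(c, m), 3))),  wrap(f(m, L)) =?= wrap(f(m, plus(m, wrap(V)))).
Decompose wrap/1: plus(Z, Z) =?= plus(V, f(plus(c, m), 3)).
Decompose plus/2: Z =?= V,  Z =?= f(plus(c, m), 3).
Bind Z := V; substituting into the one remaining equation that mentions Z gives: V =?= f(plus(c, m), 3).
Bind V := f(plus(c, m), 3); substituting into the remaining equation gives: wrap(f(m, L)) =?= wrap(f(m, plus(m, wrap(f(plus(c, m), 3))))). Substituting into the earlier binding gives Z := f(plus(c, m), 3).
Decompose wrap/1: f(m, L) =?= f(m, plus(m, wrap(f(plus(c, m), 3)))).
Decompose f/2: m =?= m,  L =?= plus(m, wrap(f(plus(c, m), 3))).
Delete trivial equation m =?= m.
Bind L := plus(m, wrap(f(plus(c, m), 3))).
MGU = { Z ↦ f(plus(c, m), 3), V ↦ f(plus(c, m), 3), L ↦ plus(m, wrap(f(plus(c, m), 3))) }, so L ↦ plus(m, wrap(f(plus(c, m), 3))).

plus(m, wrap(f(plus(c, m), 3)))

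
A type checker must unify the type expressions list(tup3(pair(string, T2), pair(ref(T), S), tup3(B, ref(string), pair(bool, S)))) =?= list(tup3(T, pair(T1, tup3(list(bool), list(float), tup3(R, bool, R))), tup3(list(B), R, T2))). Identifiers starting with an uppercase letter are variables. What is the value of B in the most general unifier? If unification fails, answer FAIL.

Decompose list/1: tup3(pair(string, T2), pair(ref(T), S), tup3(B, ref(string), pair(bool, S))) =?= tup3(T, pair(T1, tup3(list(bool), list(float), tup3(R, bool, R))), tup3(list(B), R, T2)).
Decompose tup3/3: pair(string, T2) =?= T,  pair(ref(T), S) =?= pair(T1, tup3(list(bool), list(float), tup3(R, bool, R))),  tup3(B, ref(string), pair(bool, S)) =?= tup3(list(B), R, T2).
Bind T := pair(string, T2); substituting into the one remaining equation that mentions T gives: pair(ref(pair(string, T2)), S) =?= pair(T1, tup3(list(bool), list(float), tup3(R, bool, R))).
Decompose pair/2: ref(pair(string, T2)) =?= T1,  S =?= tup3(list(bool), list(float), tup3(R, bool, R)).
Bind T1 := ref(pair(string, T2)); no other remaining equation mentions T1.
Bind S := tup3(list(bool), list(float), tup3(R, bool, R)); substituting into the remaining equation gives: tup3(B, ref(string), pair(bool, tup3(list(bool), list(float), tup3(R, bool, R)))) =?= tup3(list(B), R, T2).
Decompose tup3/3: B =?= list(B),  ref(string) =?= R,  pair(bool, tup3(list(bool), list(float), tup3(R, bool, R))) =?= T2.
Occurs check fails: B occurs in list(B); the equation B =?= list(B) has no finite solution.

FAIL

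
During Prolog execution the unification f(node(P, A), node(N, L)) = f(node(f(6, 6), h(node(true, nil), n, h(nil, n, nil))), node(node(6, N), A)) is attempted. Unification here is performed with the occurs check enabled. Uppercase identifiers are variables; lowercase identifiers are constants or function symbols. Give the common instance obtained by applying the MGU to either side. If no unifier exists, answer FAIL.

FAIL

Decompose f/2: node(P, A) = node(f(6, 6), h(node(true, nil), n, h(nil, n, nil))),  node(N, L) = node(node(6, N), A).
Decompose node/2: P = f(6, 6),  A = h(node(true, nil), n, h(nil, n, nil)).
Bind P := f(6, 6); no other remaining equation mentions P.
Bind A := h(node(true, nil), n, h(nil, n, nil)); substituting into the remaining equation gives: node(N, L) = node(node(6, N), h(node(true, nil), n, h(nil, n, nil))).
Decompose node/2: N = node(6, N),  L = h(node(true, nil), n, h(nil, n, nil)).
Occurs check fails: N occurs in node(6, N); the equation N = node(6, N) has no finite solution.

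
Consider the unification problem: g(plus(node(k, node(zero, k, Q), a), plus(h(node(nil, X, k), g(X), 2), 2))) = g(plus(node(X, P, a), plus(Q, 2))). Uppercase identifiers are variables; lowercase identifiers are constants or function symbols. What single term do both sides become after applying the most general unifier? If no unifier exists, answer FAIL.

Decompose g/1: plus(node(k, node(zero, k, Q), a), plus(h(node(nil, X, k), g(X), 2), 2)) = plus(node(X, P, a), plus(Q, 2)).
Decompose plus/2: node(k, node(zero, k, Q), a) = node(X, P, a),  plus(h(node(nil, X, k), g(X), 2), 2) = plus(Q, 2).
Decompose node/3: k = X,  node(zero, k, Q) = P,  a = a.
Bind X := k; substituting into the one remaining equation that mentions X gives: plus(h(node(nil, k, k), g(k), 2), 2) = plus(Q, 2).
Bind P := node(zero, k, Q); no other remaining equation mentions P.
Delete trivial equation a = a.
Decompose plus/2: h(node(nil, k, k), g(k), 2) = Q,  2 = 2.
Bind Q := h(node(nil, k, k), g(k), 2); no other remaining equation mentions Q. Substituting into the earlier binding gives P := node(zero, k, h(node(nil, k, k), g(k), 2)).
Delete trivial equation 2 = 2.
Applying the MGU to either side gives g(plus(node(k, node(zero, k, h(node(nil, k, k), g(k), 2)), a), plus(h(node(nil, k, k), g(k), 2), 2))).

g(plus(node(k, node(zero, k, h(node(nil, k, k), g(k), 2)), a), plus(h(node(nil, k, k), g(k), 2), 2)))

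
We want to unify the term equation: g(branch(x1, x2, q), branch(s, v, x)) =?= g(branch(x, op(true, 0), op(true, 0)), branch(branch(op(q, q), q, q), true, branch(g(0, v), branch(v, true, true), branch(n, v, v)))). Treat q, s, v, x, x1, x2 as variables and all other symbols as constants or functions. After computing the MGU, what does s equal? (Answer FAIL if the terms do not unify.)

branch(op(op(true, 0), op(true, 0)), op(true, 0), op(true, 0))

Decompose g/2: branch(x1, x2, q) =?= branch(x, op(true, 0), op(true, 0)),  branch(s, v, x) =?= branch(branch(op(q, q), q, q), true, branch(g(0, v), branch(v, true, true), branch(n, v, v))).
Decompose branch/3: x1 =?= x,  x2 =?= op(true, 0),  q =?= op(true, 0).
Bind x1 := x; no other remaining equation mentions x1.
Bind x2 := op(true, 0); no other remaining equation mentions x2.
Bind q := op(true, 0); substituting into the remaining equation gives: branch(s, v, x) =?= branch(branch(op(op(true, 0), op(true, 0)), op(true, 0), op(true, 0)), true, branch(g(0, v), branch(v, true, true), branch(n, v, v))).
Decompose branch/3: s =?= branch(op(op(true, 0), op(true, 0)), op(true, 0), op(true, 0)),  v =?= true,  x =?= branch(g(0, v), branch(v, true, true), branch(n, v, v)).
Bind s := branch(op(op(true, 0), op(true, 0)), op(true, 0), op(true, 0)); no other remaining equation mentions s.
Bind v := true; substituting into the remaining equation gives: x =?= branch(g(0, true), branch(true, true, true), branch(n, true, true)).
Bind x := branch(g(0, true), branch(true, true, true), branch(n, true, true)). Substituting into the earlier binding gives x1 := branch(g(0, true), branch(true, true, true), branch(n, true, true)).
MGU = { x1 := branch(g(0, true), branch(true, true, true), branch(n, true, true)), x2 := op(true, 0), q := op(true, 0), s := branch(op(op(true, 0), op(true, 0)), op(true, 0), op(true, 0)), v := true, x := branch(g(0, true), branch(true, true, true), branch(n, true, true)) }, so s := branch(op(op(true, 0), op(true, 0)), op(true, 0), op(true, 0)).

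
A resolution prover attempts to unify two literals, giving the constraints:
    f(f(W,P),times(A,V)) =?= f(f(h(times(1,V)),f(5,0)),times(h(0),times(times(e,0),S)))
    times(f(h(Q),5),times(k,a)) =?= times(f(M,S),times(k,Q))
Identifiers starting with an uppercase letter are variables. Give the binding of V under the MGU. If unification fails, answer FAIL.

times(times(e,0),5)

Decompose f/2: f(W,P) =?= f(h(times(1,V)),f(5,0)),  times(A,V) =?= times(h(0),times(times(e,0),S)).
Decompose f/2: W =?= h(times(1,V)),  P =?= f(5,0).
Bind W := h(times(1,V)); no other remaining equation mentions W.
Bind P := f(5,0); no other remaining equation mentions P.
Decompose times/2: A =?= h(0),  V =?= times(times(e,0),S).
Bind A := h(0); no other remaining equation mentions A.
Bind V := times(times(e,0),S); no other remaining equation mentions V. Substituting into the earlier binding gives W := h(times(1,times(times(e,0),S))).
Decompose times/2: f(h(Q),5) =?= f(M,S),  times(k,a) =?= times(k,Q).
Decompose f/2: h(Q) =?= M,  5 =?= S.
Bind M := h(Q); no other remaining equation mentions M.
Bind S := 5; no other remaining equation mentions S. Substituting into the earlier bindings gives W := h(times(1,times(times(e,0),5))), V := times(times(e,0),5).
Decompose times/2: k =?= k,  a =?= Q.
Delete trivial equation k =?= k.
Bind Q := a. Substituting into the earlier binding gives M := h(a).
MGU = { W := h(times(1,times(times(e,0),5))), P := f(5,0), A := h(0), V := times(times(e,0),5), M := h(a), S := 5, Q := a }, so V := times(times(e,0),5).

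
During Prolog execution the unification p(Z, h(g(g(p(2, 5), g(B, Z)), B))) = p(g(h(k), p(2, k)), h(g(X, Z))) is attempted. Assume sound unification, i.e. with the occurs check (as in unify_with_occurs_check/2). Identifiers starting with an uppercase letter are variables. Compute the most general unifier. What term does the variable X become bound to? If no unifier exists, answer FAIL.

g(p(2, 5), g(g(h(k), p(2, k)), g(h(k), p(2, k))))

Decompose p/2: Z = g(h(k), p(2, k)),  h(g(g(p(2, 5), g(B, Z)), B)) = h(g(X, Z)).
Bind Z := g(h(k), p(2, k)); substituting into the remaining equation gives: h(g(g(p(2, 5), g(B, g(h(k), p(2, k)))), B)) = h(g(X, g(h(k), p(2, k)))).
Decompose h/1: g(g(p(2, 5), g(B, g(h(k), p(2, k)))), B) = g(X, g(h(k), p(2, k))).
Decompose g/2: g(p(2, 5), g(B, g(h(k), p(2, k)))) = X,  B = g(h(k), p(2, k)).
Bind X := g(p(2, 5), g(B, g(h(k), p(2, k)))); no other remaining equation mentions X.
Bind B := g(h(k), p(2, k)). Substituting into the earlier binding gives X := g(p(2, 5), g(g(h(k), p(2, k)), g(h(k), p(2, k)))).
MGU = { Z ↦ g(h(k), p(2, k)), X ↦ g(p(2, 5), g(g(h(k), p(2, k)), g(h(k), p(2, k)))), B ↦ g(h(k), p(2, k)) }, so X ↦ g(p(2, 5), g(g(h(k), p(2, k)), g(h(k), p(2, k)))).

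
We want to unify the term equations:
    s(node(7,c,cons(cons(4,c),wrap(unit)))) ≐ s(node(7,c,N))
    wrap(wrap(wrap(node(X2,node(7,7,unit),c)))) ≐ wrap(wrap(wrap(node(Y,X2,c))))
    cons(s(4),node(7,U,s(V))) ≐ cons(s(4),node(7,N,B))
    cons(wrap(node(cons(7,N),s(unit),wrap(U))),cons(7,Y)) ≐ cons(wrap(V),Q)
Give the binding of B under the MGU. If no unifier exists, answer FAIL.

Decompose s/1: node(7,c,cons(cons(4,c),wrap(unit))) ≐ node(7,c,N).
Decompose node/3: 7 ≐ 7,  c ≐ c,  cons(cons(4,c),wrap(unit)) ≐ N.
Delete trivial equation 7 ≐ 7.
Delete trivial equation c ≐ c.
Bind N := cons(cons(4,c),wrap(unit)); substituting into the 2 remaining equations that mention N gives: cons(s(4),node(7,U,s(V))) ≐ cons(s(4),node(7,cons(cons(4,c),wrap(unit)),B)),  cons(wrap(node(cons(7,cons(cons(4,c),wrap(unit))),s(unit),wrap(U))),cons(7,Y)) ≐ cons(wrap(V),Q).
Decompose wrap/1: wrap(wrap(node(X2,node(7,7,unit),c))) ≐ wrap(wrap(node(Y,X2,c))).
Decompose wrap/1: wrap(node(X2,node(7,7,unit),c)) ≐ wrap(node(Y,X2,c)).
Decompose wrap/1: node(X2,node(7,7,unit),c) ≐ node(Y,X2,c).
Decompose node/3: X2 ≐ Y,  node(7,7,unit) ≐ X2,  c ≐ c.
Bind X2 := Y; substituting into the one remaining equation that mentions X2 gives: node(7,7,unit) ≐ Y.
Bind Y := node(7,7,unit); substituting into the one remaining equation that mentions Y gives: cons(wrap(node(cons(7,cons(cons(4,c),wrap(unit))),s(unit),wrap(U))),cons(7,node(7,7,unit))) ≐ cons(wrap(V),Q). Substituting into the earlier binding gives X2 := node(7,7,unit).
Delete trivial equation c ≐ c.
Decompose cons/2: s(4) ≐ s(4),  node(7,U,s(V)) ≐ node(7,cons(cons(4,c),wrap(unit)),B).
Delete trivial equation s(4) ≐ s(4).
Decompose node/3: 7 ≐ 7,  U ≐ cons(cons(4,c),wrap(unit)),  s(V) ≐ B.
Delete trivial equation 7 ≐ 7.
Bind U := cons(cons(4,c),wrap(unit)); substituting into the one remaining equation that mentions U gives: cons(wrap(node(cons(7,cons(cons(4,c),wrap(unit))),s(unit),wrap(cons(cons(4,c),wrap(unit))))),cons(7,node(7,7,unit))) ≐ cons(wrap(V),Q).
Bind B := s(V); no other remaining equation mentions B.
Decompose cons/2: wrap(node(cons(7,cons(cons(4,c),wrap(unit))),s(unit),wrap(cons(cons(4,c),wrap(unit))))) ≐ wrap(V),  cons(7,node(7,7,unit)) ≐ Q.
Decompose wrap/1: node(cons(7,cons(cons(4,c),wrap(unit))),s(unit),wrap(cons(cons(4,c),wrap(unit)))) ≐ V.
Bind V := node(cons(7,cons(cons(4,c),wrap(unit))),s(unit),wrap(cons(cons(4,c),wrap(unit)))); no other remaining equation mentions V. Substituting into the earlier binding gives B := s(node(cons(7,cons(cons(4,c),wrap(unit))),s(unit),wrap(cons(cons(4,c),wrap(unit))))).
Bind Q := cons(7,node(7,7,unit)).
MGU = { N := cons(cons(4,c),wrap(unit)), X2 := node(7,7,unit), Y := node(7,7,unit), U := cons(cons(4,c),wrap(unit)), B := s(node(cons(7,cons(cons(4,c),wrap(unit))),s(unit),wrap(cons(cons(4,c),wrap(unit))))), V := node(cons(7,cons(cons(4,c),wrap(unit))),s(unit),wrap(cons(cons(4,c),wrap(unit)))), Q := cons(7,node(7,7,unit)) }, so B := s(node(cons(7,cons(cons(4,c),wrap(unit))),s(unit),wrap(cons(cons(4,c),wrap(unit))))).

s(node(cons(7,cons(cons(4,c),wrap(unit))),s(unit),wrap(cons(cons(4,c),wrap(unit)))))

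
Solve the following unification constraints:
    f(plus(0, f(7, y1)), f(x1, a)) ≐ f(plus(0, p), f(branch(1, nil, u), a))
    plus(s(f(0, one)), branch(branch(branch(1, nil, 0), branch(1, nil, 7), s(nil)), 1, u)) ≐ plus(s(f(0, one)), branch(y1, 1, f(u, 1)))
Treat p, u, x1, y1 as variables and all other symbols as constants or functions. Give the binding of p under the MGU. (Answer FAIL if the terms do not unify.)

FAIL

Decompose f/2: plus(0, f(7, y1)) ≐ plus(0, p),  f(x1, a) ≐ f(branch(1, nil, u), a).
Decompose plus/2: 0 ≐ 0,  f(7, y1) ≐ p.
Delete trivial equation 0 ≐ 0.
Bind p := f(7, y1); no other remaining equation mentions p.
Decompose f/2: x1 ≐ branch(1, nil, u),  a ≐ a.
Bind x1 := branch(1, nil, u); no other remaining equation mentions x1.
Delete trivial equation a ≐ a.
Decompose plus/2: s(f(0, one)) ≐ s(f(0, one)),  branch(branch(branch(1, nil, 0), branch(1, nil, 7), s(nil)), 1, u) ≐ branch(y1, 1, f(u, 1)).
Delete trivial equation s(f(0, one)) ≐ s(f(0, one)).
Decompose branch/3: branch(branch(1, nil, 0), branch(1, nil, 7), s(nil)) ≐ y1,  1 ≐ 1,  u ≐ f(u, 1).
Bind y1 := branch(branch(1, nil, 0), branch(1, nil, 7), s(nil)); no other remaining equation mentions y1. Substituting into the earlier binding gives p := f(7, branch(branch(1, nil, 0), branch(1, nil, 7), s(nil))).
Delete trivial equation 1 ≐ 1.
Occurs check fails: u occurs in f(u, 1); the equation u ≐ f(u, 1) has no finite solution.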